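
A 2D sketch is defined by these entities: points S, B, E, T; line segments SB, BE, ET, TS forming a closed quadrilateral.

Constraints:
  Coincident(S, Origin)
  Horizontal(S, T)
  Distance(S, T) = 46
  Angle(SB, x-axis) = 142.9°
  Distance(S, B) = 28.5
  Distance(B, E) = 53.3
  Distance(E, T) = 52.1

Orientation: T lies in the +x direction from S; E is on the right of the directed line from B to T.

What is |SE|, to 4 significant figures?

29.62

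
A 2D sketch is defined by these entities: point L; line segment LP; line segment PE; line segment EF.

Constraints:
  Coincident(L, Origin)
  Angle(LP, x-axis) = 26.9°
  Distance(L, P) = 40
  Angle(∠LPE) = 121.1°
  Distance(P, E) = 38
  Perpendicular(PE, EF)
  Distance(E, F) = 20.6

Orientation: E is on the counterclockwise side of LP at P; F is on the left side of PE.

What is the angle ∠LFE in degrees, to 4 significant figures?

103.1°

L is at the origin; LP runs at 26.9° with length 40.0, so P = 40.0·(cos 26.9°, sin 26.9°) = (35.67, 18.10). ∠LPE = 121.1°, so PE runs at 26.9° + (180° − 121.1°) = 85.80° from the x-axis; with |PE| = 38.0, E = P + 38.0·(cos 85.80°, sin 85.80°) = (38.45, 56.00). PE ⟂ EF; with |EF| = 20.6 on the left of PE, F = E + 20.6·(-0.9973, 0.07324) = (17.91, 57.50). Then cos ∠LFE = FL·FE / (|FL||FE|), giving 103.1°.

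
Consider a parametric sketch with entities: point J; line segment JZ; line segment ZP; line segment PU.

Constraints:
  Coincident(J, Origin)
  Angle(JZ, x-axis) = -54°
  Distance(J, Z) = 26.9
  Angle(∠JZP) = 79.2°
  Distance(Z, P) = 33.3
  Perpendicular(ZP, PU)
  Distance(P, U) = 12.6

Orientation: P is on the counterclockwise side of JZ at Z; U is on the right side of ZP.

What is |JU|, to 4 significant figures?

48.18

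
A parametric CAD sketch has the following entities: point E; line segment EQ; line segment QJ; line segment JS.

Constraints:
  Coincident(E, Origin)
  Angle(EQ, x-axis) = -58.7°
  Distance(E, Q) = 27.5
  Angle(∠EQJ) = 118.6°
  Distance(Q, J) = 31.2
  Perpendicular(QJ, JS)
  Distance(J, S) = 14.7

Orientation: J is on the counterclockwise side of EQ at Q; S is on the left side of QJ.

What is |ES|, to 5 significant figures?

45.358

E is at the origin; EQ runs at -58.7° with length 27.5, so Q = 27.5·(cos -58.7°, sin -58.7°) = (14.287, -23.498). ∠EQJ = 118.6°, so QJ runs at -58.7° + (180° − 118.6°) = 2.7000° from the x-axis; with |QJ| = 31.2, J = Q + 31.2·(cos 2.7000°, sin 2.7000°) = (45.452, -22.028). QJ is perpendicular to JS; with |JS| = 14.7 on the left of QJ, S = J + 14.7·(-0.047106, 0.99889) = (44.760, -7.3442). Then |ES| = |S − E| = 45.358.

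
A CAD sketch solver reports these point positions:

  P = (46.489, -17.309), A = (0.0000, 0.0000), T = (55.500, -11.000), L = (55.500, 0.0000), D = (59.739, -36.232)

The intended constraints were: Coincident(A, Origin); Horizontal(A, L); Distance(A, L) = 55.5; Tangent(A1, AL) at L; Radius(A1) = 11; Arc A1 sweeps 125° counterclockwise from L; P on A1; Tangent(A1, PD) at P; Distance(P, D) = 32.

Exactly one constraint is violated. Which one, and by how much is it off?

Distance(P, D) = 32 — off by 8.90.

A = (0.00, 0.00) ✓; A.y = 0.00, L.y = 0.00 ✓; |AL| = 55.50 ✓; ∠(TL, LA) = 90.00° ✓; |TL| = 11.00 ✓; bearing(T→P) − bearing(T→L) = 125.0° ✓; |TP| = 11.00 ✓; ∠(TP, PD) = 90.00° ✓; |PD| = 23.10 ✗.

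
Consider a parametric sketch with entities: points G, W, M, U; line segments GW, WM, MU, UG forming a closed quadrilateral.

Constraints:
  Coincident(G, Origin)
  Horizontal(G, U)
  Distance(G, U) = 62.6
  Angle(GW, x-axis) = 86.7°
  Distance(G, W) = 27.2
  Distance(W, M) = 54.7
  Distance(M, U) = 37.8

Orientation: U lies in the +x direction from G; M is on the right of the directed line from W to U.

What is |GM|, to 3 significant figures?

35.9

G is at the origin; GU is horizontal with |GU| = 62.6 and U in +x, so U = (62.6, 0). GW runs at 86.7° with |GW| = 27.2, so W = (1.57, 27.2). M is determined by |WM| = 54.7 and |MU| = 37.8 together: it lies at the intersection of circle(W, 54.7) and circle(U, 37.8). With |WU| = 66.8, the foot of the radical line on WU is 45.1 from W and the perpendicular offset is √(54.7² − 45.1²) = 31.0. Taking the right-of-WU solution: M = (30.2, -19.5).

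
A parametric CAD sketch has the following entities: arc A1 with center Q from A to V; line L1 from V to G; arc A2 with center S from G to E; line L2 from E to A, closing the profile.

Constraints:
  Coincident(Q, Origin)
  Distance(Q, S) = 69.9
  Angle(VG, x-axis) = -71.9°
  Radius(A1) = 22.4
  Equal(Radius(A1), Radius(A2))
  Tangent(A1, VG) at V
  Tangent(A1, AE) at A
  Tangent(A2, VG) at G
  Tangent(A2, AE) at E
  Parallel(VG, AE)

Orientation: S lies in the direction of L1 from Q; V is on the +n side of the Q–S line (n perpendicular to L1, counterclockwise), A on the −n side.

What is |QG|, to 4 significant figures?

73.40

The slot axis is L1's direction at -71.9°, so u = (cos -71.9°, sin -71.9°) = (0.3107, -0.9505) and n = (−sin -71.9°, cos -71.9°) = (0.9505, 0.3107). Q is at the origin and S lies 69.9 along u from Q, so S = 69.9·u = (21.72, -66.44). Tangency of A1 to both parallel lines with radius 22.4 puts V and A at Q ± 22.4·n: V = (21.29, 6.959), A = (-21.29, -6.959). Equal radii place G and E the same way about S: G = S + 22.4·n = (43.01, -59.48), E = S − 22.4·n = (0.4247, -73.40). Then |QG| = |G − Q| = 73.40.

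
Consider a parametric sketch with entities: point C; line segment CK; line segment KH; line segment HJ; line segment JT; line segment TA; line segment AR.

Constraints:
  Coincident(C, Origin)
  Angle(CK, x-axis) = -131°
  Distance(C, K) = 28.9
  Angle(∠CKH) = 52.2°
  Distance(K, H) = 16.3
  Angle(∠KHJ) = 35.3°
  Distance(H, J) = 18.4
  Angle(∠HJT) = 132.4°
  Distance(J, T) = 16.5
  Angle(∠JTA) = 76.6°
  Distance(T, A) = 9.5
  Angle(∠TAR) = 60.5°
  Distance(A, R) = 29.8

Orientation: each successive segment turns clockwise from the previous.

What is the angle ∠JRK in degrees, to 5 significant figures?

6.7165°

C is at the origin; CK runs at -131.0° with length 28.9, so K = (-18.960, -21.811). ∠CKH = 52.2° gives KH at 101.20° from the x-axis; with |KH| = 16.3, H = (-22.126, -5.8215). ∠KHJ = 35.3° gives HJ at -43.500° from the x-axis; with |HJ| = 18.4, J = (-8.7792, -18.487). ∠HJT = 132.4° gives JT at -91.100° from the x-axis; with |JT| = 16.5, T = (-9.0960, -34.984). ∠JTA = 76.6° gives TA at 165.50° from the x-axis; with |TA| = 9.5, A = (-18.293, -32.606). ∠TAR = 60.5° gives AR at 46.000° from the x-axis; with |AR| = 29.8, R = (2.4074, -11.169). Then cos ∠JRK = RJ·RK / (|RJ||RK|), giving 6.7165°.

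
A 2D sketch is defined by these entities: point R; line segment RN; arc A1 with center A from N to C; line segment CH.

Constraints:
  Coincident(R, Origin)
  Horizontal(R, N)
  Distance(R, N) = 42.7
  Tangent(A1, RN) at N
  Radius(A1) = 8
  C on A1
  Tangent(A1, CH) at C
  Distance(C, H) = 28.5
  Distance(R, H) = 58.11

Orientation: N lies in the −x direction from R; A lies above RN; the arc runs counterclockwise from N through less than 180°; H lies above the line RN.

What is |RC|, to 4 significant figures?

36.69

R is at the origin; RN is horizontal with |RN| = 42.7 and N on the −x side, so N = (-42.70, 0.000). Since A1 is tangent to RN there, AN ⟂ RN, so A = N + (0, 8) = (-42.70, 8.000). Since AC ⟂ CH (tangency), |AH| = √(8.0² + 28.5²) = 29.60 regardless of where C sits on A1. So H lies on both circle(R, 58.11) and circle(A, 29.60); the above-RN intersection is H = (-44.34, 37.56). C is the foot of the tangent from H: C = (-35.13, 10.59).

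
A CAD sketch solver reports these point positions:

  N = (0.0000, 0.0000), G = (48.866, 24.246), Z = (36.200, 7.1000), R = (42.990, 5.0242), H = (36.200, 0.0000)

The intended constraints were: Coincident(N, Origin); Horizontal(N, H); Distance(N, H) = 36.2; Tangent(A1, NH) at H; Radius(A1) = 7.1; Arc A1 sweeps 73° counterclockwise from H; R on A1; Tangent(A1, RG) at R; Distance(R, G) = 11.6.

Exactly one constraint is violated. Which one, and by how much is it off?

Distance(R, G) = 11.6 — off by 8.50.

N = (0.00, 0.00) ✓; N.y = 0.00, H.y = 0.00 ✓; |NH| = 36.20 ✓; ∠(ZH, HN) = 90.00° ✓; |ZH| = 7.100 ✓; bearing(Z→R) − bearing(Z→H) = 73.00° ✓; |ZR| = 7.100 ✓; ∠(ZR, RG) = 90.00° ✓; |RG| = 20.10 ✗.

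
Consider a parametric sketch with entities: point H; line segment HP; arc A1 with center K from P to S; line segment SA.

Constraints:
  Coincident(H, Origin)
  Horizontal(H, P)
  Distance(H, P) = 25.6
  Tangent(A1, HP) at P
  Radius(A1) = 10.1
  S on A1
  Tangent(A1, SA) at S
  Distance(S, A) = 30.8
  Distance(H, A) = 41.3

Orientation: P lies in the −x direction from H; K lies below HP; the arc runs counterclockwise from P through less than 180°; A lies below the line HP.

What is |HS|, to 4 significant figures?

37.11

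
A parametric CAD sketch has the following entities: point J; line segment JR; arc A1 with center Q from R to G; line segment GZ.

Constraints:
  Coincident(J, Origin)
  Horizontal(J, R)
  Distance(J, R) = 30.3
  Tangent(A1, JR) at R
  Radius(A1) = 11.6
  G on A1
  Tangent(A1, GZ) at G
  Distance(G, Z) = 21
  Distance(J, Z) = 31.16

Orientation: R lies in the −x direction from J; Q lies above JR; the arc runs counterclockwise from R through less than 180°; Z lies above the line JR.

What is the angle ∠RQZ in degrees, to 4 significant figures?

134.1°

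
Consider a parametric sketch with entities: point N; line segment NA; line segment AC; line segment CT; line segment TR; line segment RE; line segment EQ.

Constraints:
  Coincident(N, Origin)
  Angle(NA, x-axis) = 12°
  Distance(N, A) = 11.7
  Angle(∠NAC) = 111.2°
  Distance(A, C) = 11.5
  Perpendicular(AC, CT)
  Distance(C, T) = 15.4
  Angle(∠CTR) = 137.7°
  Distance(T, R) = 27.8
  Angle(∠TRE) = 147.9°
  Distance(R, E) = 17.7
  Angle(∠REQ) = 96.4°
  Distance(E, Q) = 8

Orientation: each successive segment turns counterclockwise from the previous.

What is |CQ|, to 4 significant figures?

51.10

N is at the origin; NA runs at 12.0° with length 11.7, so A = (11.44, 2.433). ∠NAC = 111.2° gives AC at 80.80° from the x-axis; with |AC| = 11.5, C = (13.28, 13.78). The perpendicularity gives CT at right angles to AC, so CT runs at 170.8°; with |CT| = 15.4, T = (-1.919, 16.25). ∠CTR = 137.7° gives TR at -146.9° from the x-axis; with |TR| = 27.8, R = (-25.21, 1.065). ∠TRE = 147.9° gives RE at -114.8° from the x-axis; with |RE| = 17.7, E = (-32.63, -15.00). ∠REQ = 96.4° gives EQ at -31.20° from the x-axis; with |EQ| = 8.0, Q = (-25.79, -19.15). Then |CQ| = |Q − C| = 51.10.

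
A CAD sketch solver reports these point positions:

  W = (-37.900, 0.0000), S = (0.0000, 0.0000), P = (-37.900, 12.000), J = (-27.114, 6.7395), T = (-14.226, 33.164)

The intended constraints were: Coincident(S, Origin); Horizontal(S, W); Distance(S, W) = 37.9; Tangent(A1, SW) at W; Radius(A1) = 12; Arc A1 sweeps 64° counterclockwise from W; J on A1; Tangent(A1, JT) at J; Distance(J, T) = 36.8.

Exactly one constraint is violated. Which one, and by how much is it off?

Distance(J, T) = 36.8 — off by 7.40.

S = (0.00, 0.00) ✓; S.y = 0.00, W.y = 0.00 ✓; |SW| = 37.90 ✓; ∠(PW, WS) = 90.00° ✓; |PW| = 12.00 ✓; bearing(P→J) − bearing(P→W) = 64.00° ✓; |PJ| = 12.00 ✓; ∠(PJ, JT) = 90.00° ✓; |JT| = 29.40 ✗.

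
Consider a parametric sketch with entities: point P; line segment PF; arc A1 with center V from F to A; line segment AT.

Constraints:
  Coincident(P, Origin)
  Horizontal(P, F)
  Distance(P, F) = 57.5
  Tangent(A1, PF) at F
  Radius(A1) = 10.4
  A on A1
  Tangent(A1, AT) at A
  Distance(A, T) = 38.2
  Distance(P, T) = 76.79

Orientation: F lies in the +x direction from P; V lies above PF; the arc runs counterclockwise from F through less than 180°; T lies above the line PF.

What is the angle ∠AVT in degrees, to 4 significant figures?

74.77°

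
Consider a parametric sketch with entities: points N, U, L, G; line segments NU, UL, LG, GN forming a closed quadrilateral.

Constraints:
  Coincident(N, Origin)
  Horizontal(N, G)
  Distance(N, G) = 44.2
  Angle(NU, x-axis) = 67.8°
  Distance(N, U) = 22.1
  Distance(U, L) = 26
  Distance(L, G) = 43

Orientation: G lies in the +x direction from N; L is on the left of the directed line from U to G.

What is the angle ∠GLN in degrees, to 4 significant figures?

58.43°

N is at the origin; NG is horizontal with |NG| = 44.2 and G in +x, so G = (44.2, 0). NU runs at 67.8° with |NU| = 22.1, so U = (8.350, 20.46). L is determined by |UL| = 26.0 and |LG| = 43.0 together: it lies at the intersection of circle(U, 26.0) and circle(G, 43.0). With |UG| = 41.28, the foot of the radical line on UG is 6.431 from U and the perpendicular offset is √(26.0² − 6.431²) = 25.19. Taking the left-of-UG solution: L = (26.42, 39.15).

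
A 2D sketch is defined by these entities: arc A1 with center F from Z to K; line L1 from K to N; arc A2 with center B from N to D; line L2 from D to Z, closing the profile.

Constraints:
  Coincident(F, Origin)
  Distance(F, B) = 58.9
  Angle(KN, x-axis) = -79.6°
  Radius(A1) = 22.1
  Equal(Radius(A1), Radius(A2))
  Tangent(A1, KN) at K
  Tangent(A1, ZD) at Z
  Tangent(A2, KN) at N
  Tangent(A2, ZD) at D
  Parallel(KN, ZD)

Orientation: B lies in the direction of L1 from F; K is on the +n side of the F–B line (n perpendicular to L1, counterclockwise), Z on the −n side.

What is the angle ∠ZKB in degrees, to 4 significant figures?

69.43°

The slot axis is L1's direction at -79.6°, so u = (cos -79.6°, sin -79.6°) = (0.1805, -0.9836) and n = (−sin -79.6°, cos -79.6°) = (0.9836, 0.1805). F is at the origin and B lies 58.9 along u from F, so B = 58.9·u = (10.63, -57.93). Tangency of A1 to both parallel lines with radius 22.1 puts K and Z at F ± 22.1·n: K = (21.74, 3.989), Z = (-21.74, -3.989). Then cos ∠ZKB = KZ·KB / (|KZ||KB|), giving 69.43°.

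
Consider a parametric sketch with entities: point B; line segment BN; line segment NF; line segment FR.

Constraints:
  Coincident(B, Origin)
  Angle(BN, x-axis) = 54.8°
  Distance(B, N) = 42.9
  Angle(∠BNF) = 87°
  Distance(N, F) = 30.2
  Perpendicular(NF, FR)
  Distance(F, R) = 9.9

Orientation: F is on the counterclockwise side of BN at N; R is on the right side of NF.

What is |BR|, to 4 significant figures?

59.69

B is at the origin; BN runs at 54.8° with length 42.9, so N = 42.9·(cos 54.8°, sin 54.8°) = (24.73, 35.06). ∠BNF = 87.0°, so NF runs at 54.8° + (180° − 87.0°) = 147.8° from the x-axis; with |NF| = 30.2, F = N + 30.2·(cos 147.8°, sin 147.8°) = (-0.8261, 51.15). NF is perpendicular to FR; with |FR| = 9.9 on the right of NF, R = F + 9.9·(0.5329, 0.8462) = (4.449, 59.53). Then |BR| = |R − B| = 59.69.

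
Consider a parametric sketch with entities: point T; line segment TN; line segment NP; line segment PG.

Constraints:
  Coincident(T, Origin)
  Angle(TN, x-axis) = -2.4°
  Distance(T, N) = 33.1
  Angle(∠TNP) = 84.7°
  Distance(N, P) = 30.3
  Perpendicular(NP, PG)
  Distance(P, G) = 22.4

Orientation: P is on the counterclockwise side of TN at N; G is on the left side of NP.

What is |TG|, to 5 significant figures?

29.217

T is at the origin; TN runs at -2.4° with length 33.1, so N = 33.1·(cos -2.4°, sin -2.4°) = (33.071, -1.3861). ∠TNP = 84.7°, so NP runs at -2.4° + (180° − 84.7°) = 92.900° from the x-axis; with |NP| = 30.3, P = N + 30.3·(cos 92.900°, sin 92.900°) = (31.538, 28.875). NP is perpendicular to PG; with |PG| = 22.4 on the left of NP, G = P + 22.4·(-0.99872, -0.050593) = (9.1667, 27.742). Then |TG| = |G − T| = 29.217.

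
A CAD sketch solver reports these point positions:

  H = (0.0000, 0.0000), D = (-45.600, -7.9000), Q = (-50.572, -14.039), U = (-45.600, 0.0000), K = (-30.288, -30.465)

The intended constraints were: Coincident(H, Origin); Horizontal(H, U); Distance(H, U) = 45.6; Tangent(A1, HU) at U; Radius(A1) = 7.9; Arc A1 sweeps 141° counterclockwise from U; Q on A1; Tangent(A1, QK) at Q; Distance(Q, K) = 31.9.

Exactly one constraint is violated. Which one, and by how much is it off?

Distance(Q, K) = 31.9 — off by 5.80.

H = (0.00, 0.00) ✓; H.y = 0.00, U.y = 0.00 ✓; |HU| = 45.60 ✓; ∠(DU, UH) = 90.00° ✓; |DU| = 7.900 ✓; bearing(D→Q) − bearing(D→U) = 141.0° ✓; |DQ| = 7.900 ✓; ∠(DQ, QK) = 90.00° ✓; |QK| = 26.10 ✗.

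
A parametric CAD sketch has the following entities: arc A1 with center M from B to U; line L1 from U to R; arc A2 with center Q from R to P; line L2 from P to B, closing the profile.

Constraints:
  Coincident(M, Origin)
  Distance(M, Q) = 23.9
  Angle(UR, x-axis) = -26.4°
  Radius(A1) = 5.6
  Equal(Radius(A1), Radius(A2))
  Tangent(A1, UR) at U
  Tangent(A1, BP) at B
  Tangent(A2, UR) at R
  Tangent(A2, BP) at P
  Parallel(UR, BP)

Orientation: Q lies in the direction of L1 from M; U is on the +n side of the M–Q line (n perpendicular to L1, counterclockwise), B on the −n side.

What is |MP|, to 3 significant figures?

24.5

The slot axis is L1's direction at -26.4°, so u = (cos -26.4°, sin -26.4°) = (0.896, -0.445) and n = (−sin -26.4°, cos -26.4°) = (0.445, 0.896). M is at the origin and Q lies 23.9 along u from M, so Q = 23.9·u = (21.4, -10.6). Tangency of A1 to both parallel lines with radius 5.6 puts U and B at M ± 5.6·n: U = (2.49, 5.02), B = (-2.49, -5.02). Equal radii place R and P the same way about Q: R = Q + 5.6·n = (23.9, -5.61), P = Q − 5.6·n = (18.9, -15.6). Then |MP| = |P − M| = 24.5.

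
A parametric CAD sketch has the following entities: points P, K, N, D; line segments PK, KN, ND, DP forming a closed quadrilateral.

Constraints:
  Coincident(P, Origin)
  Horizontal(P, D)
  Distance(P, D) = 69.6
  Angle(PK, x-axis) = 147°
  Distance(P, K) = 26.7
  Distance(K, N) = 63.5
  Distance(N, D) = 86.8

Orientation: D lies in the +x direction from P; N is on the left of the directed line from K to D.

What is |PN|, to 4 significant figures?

68.06

Checks: |KN| = 63.50 ✓; |ND| = 86.80 ✓.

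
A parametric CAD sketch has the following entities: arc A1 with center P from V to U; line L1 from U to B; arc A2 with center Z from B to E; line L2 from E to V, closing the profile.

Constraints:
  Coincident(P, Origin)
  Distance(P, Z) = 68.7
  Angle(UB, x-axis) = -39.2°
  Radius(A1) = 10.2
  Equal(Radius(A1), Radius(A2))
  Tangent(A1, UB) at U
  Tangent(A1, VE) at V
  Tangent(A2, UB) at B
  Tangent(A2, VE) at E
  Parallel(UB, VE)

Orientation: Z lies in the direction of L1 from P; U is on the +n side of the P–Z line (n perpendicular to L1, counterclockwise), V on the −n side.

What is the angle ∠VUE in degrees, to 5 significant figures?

73.462°

Tangency of A1 to both parallel lines with radius 10.2 puts U and V at P ± 10.2·n: U = (6.4467, 7.9044), V = (-6.4467, -7.9044). Equal radii place B and E the same way about Z: B = Z + 10.2·n = (59.685, -35.516), E = Z − 10.2·n = (46.792, -51.325). Then cos ∠VUE = UV·UE / (|UV||UE|), giving 73.462°.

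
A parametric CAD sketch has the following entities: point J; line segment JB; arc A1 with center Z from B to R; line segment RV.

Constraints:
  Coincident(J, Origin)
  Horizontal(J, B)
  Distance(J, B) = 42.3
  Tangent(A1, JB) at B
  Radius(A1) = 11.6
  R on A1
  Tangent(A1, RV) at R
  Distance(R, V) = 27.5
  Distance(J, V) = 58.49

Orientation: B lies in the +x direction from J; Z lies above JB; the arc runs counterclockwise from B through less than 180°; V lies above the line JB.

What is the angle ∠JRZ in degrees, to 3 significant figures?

7.50°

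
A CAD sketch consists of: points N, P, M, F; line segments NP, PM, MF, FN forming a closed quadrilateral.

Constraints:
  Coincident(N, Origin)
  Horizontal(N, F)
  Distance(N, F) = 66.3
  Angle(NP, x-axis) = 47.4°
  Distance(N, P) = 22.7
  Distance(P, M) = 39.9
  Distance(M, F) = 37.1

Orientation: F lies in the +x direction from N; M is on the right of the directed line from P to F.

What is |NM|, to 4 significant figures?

38.83

N is at the origin; N and F share the same y with |NF| = 66.3 and F in +x, so F = (66.3, 0). NP runs at 47.4° with |NP| = 22.7, so P = (15.37, 16.71). M is determined by |PM| = 39.9 and |MF| = 37.1 together: it lies at the intersection of circle(P, 39.9) and circle(F, 37.1). With |PF| = 53.61, the foot of the radical line on PF is 28.81 from P and the perpendicular offset is √(39.9² − 28.81²) = 27.60. Taking the right-of-PF solution: M = (34.14, -18.50).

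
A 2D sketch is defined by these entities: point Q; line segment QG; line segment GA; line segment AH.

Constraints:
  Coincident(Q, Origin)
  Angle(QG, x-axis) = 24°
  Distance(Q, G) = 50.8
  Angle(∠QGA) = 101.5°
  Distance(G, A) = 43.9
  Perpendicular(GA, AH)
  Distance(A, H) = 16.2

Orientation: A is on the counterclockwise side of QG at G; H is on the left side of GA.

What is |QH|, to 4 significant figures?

63.61

Q is at the origin; QG runs at 24.0° with length 50.8, so G = 50.8·(cos 24.0°, sin 24.0°) = (46.41, 20.66). ∠QGA = 101.5°, so GA runs at 24.0° + (180° − 101.5°) = 102.5° from the x-axis; with |GA| = 43.9, A = G + 43.9·(cos 102.5°, sin 102.5°) = (36.91, 63.52). GA is perpendicular to AH; with |AH| = 16.2 on the left of GA, H = A + 16.2·(-0.9763, -0.2164) = (21.09, 60.02). Then |QH| = |H − Q| = 63.61.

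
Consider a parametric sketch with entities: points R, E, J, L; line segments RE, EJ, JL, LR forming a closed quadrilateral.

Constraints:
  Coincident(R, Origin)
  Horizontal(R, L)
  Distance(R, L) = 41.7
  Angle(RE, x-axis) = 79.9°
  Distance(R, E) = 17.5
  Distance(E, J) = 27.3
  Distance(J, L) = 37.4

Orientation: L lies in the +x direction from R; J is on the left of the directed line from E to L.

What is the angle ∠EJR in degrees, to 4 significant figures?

16.72°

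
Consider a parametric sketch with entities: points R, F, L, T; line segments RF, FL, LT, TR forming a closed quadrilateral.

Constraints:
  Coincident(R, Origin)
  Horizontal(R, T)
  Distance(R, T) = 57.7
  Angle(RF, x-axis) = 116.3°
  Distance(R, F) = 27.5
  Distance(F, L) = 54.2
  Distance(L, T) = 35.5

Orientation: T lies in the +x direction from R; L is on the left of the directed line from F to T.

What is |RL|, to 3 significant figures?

52.2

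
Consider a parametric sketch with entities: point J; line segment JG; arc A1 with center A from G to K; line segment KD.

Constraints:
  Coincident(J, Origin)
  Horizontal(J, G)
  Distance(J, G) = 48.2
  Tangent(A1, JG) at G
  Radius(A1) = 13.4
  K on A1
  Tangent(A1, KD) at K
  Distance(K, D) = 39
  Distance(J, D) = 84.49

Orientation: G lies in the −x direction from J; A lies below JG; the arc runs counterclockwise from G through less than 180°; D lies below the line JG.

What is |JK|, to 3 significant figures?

62.3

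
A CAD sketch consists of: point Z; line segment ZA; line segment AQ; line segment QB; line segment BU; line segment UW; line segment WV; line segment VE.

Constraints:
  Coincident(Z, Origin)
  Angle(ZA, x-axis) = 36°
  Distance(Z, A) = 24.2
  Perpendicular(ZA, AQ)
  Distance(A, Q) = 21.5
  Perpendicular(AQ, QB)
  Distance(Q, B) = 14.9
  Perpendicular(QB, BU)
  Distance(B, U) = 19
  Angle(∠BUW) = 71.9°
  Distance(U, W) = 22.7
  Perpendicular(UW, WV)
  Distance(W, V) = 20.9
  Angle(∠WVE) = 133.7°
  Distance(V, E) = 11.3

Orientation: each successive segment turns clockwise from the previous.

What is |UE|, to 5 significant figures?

32.175

Z is at the origin; ZA runs at 36.0° with length 24.2, so A = (19.578, 14.224). ZA is perpendicular to AQ, so AQ runs at -54.000°; with |AQ| = 21.5, Q = (32.216, -3.1695). AQ is perpendicular to QB, so QB runs at -144.00°; with |QB| = 14.9, B = (20.161, -11.927). QB ⟂ BU, so BU runs at 126.00°; with |BU| = 19.0, U = (8.9933, 3.4439). ∠BUW = 71.9° gives UW at 17.900° from the x-axis; with |UW| = 22.7, W = (30.595, 10.421). UW is perpendicular to WV, so WV runs at -72.100°; with |WV| = 20.9, V = (37.018, -9.4675). ∠WVE = 133.7° gives VE at -118.40° from the x-axis; with |VE| = 11.3, E = (31.644, -19.407). Then |UE| = |E − U| = 32.175.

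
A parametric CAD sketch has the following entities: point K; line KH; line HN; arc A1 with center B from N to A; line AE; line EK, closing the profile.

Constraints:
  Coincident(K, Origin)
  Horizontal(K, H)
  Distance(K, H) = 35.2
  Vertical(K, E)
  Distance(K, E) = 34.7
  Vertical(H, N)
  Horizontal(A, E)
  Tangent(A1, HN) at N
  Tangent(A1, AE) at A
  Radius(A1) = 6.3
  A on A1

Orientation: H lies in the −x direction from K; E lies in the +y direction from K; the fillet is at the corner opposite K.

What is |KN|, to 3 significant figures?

45.2

K is at the origin; K and H share the same y with |KH| = 35.2 and H on the −x side, so H = (-35.2, 0.00). K and E share the same x with |KE| = 34.7 and E on the +y side, so E = (0.00, 34.7). The virtual corner opposite K is at (-35.2, 34.7). Tangency of A1 to HN means the radius BN is perpendicular to HN and the tangent condition forces BA to be normal to AE, with radius 6.3, so the center B sits 6.3 in from both sides at B = (-28.9, 28.4). That places the tangent points at N = (-35.2, 28.4) on HN and A = (-28.9, 34.7) on AE. Then |KN| = |N − K| = 45.2.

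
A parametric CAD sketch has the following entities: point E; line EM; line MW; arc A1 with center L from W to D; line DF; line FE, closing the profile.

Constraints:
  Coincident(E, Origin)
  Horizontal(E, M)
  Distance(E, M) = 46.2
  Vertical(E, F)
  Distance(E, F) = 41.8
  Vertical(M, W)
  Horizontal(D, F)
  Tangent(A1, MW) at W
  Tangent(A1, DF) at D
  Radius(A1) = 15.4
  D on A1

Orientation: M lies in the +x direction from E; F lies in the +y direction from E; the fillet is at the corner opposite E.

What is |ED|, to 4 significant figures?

51.92

The virtual corner opposite E is at (46.20, 41.80). A1 meets MW tangentially, so LW is at right angles to MW and since A1 is tangent to DF there, LD ⟂ DF, with radius 15.4, so the center L sits 15.4 in from both sides at L = (30.80, 26.40). That places the tangent points at W = (46.20, 26.40) on MW and D = (30.80, 41.80) on DF. Then |ED| = |D − E| = 51.92.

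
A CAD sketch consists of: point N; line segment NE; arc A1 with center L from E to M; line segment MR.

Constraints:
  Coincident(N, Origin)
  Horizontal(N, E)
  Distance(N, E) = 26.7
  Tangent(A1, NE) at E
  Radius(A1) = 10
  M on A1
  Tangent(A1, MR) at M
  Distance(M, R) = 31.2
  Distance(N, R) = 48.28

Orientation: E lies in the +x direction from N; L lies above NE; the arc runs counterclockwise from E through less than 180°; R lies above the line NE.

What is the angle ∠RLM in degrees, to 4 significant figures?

72.23°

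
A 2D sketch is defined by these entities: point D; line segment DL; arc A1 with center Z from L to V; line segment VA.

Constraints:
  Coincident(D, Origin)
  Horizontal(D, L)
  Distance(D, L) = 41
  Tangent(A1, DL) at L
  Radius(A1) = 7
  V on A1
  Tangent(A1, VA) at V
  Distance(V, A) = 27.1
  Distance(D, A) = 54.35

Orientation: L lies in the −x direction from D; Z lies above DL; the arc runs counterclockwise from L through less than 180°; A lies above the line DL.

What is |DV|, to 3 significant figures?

35.4

D is at the origin; D and L share the same y with |DL| = 41.0 and L on the −x side, so L = (-41.0, 0.00). Tangency of A1 to DL means the radius ZL is perpendicular to DL, so Z = L + (0, 7) = (-41.0, 7.00). Since ZV ⟂ VA (tangency), |ZA| = √(7.0² + 27.1²) = 28.0 regardless of where V sits on A1. So A lies on both circle(D, 54.35) and circle(Z, 28.0); the above-DL intersection is A = (-41.6, 35.0). V is the foot of the tangent from A: V = (-34.3, 8.89).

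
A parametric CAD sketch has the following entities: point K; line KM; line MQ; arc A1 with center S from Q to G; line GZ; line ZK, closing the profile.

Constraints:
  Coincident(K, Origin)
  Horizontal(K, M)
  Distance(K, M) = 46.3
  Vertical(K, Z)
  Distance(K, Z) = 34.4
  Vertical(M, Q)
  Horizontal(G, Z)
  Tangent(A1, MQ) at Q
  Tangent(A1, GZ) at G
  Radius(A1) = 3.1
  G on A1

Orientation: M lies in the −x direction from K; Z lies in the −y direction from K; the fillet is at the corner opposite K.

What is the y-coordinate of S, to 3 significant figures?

-31.3

K is at the origin; K and M share the same y with |KM| = 46.3 and M on the −x side, so M = (-46.3, 0.00). K and Z share the same x with |KZ| = 34.4 and Z on the −y side, so Z = (0.00, -34.4). The virtual corner opposite K is at (-46.3, -34.4). Tangency of A1 to MQ means the radius SQ is perpendicular to MQ and tangency of A1 to GZ means the radius SG is perpendicular to GZ, with radius 3.1, so the center S sits 3.1 in from both sides at S = (-43.2, -31.3). So S.y = -31.3.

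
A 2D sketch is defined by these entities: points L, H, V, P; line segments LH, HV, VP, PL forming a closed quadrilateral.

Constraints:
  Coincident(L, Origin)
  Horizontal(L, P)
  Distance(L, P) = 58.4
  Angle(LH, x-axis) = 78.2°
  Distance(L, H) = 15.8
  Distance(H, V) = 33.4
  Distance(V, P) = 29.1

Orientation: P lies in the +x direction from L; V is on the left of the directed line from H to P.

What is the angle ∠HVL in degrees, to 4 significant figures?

21.43°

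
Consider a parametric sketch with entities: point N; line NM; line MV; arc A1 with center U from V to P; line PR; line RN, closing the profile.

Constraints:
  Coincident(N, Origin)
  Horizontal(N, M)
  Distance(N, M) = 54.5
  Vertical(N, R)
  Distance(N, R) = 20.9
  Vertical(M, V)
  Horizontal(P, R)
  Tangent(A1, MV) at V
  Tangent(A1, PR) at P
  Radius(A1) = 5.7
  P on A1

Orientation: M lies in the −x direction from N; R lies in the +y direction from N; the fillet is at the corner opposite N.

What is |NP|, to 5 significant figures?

53.087

The virtual corner opposite N is at (-54.500, 20.900). The tangent condition forces UV to be normal to MV and tangency of A1 to PR means the radius UP is perpendicular to PR, with radius 5.7, so the center U sits 5.7 in from both sides at U = (-48.800, 15.200). That places the tangent points at V = (-54.500, 15.200) on MV and P = (-48.800, 20.900) on PR. Then |NP| = |P − N| = 53.087.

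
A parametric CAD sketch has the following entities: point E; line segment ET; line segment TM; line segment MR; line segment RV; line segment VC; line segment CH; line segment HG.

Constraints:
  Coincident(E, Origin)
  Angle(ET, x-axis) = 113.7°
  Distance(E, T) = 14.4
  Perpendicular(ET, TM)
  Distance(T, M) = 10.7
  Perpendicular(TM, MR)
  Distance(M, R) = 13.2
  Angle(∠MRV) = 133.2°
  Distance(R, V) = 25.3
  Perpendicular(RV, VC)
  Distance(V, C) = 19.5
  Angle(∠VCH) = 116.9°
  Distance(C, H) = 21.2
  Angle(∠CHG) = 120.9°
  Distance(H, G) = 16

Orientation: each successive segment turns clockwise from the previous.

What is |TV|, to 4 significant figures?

31.49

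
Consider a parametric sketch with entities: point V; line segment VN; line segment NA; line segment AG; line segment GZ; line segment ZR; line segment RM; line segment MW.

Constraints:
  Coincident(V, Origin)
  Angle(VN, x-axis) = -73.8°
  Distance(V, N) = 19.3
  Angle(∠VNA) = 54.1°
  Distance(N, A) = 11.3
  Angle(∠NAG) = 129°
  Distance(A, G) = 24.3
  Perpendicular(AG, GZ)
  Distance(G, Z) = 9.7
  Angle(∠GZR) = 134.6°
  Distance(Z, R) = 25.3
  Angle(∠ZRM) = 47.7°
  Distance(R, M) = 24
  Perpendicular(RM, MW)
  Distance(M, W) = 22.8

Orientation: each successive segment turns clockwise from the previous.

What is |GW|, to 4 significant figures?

4.590

V is at the origin; VN runs at -73.8° with length 19.3, so N = (5.385, -18.53). ∠VNA = 54.1° gives NA at 160.3° from the x-axis; with |NA| = 11.3, A = (-5.254, -14.72). ∠NAG = 129.0° gives AG at 109.3° from the x-axis; with |AG| = 24.3, G = (-13.29, 8.210). The perpendicularity gives GZ at right angles to AG, so GZ runs at 19.30°; with |GZ| = 9.7, Z = (-4.131, 11.42). ∠GZR = 134.6° gives ZR at -26.10° from the x-axis; with |ZR| = 25.3, R = (18.59, 0.2854). ∠ZRM = 47.7° gives RM at -158.4° from the x-axis; with |RM| = 24.0, M = (-3.725, -8.550). The perpendicularity gives MW at right angles to RM, so MW runs at 111.6°; with |MW| = 22.8, W = (-12.12, 12.65). Then |GW| = |W − G| = 4.590.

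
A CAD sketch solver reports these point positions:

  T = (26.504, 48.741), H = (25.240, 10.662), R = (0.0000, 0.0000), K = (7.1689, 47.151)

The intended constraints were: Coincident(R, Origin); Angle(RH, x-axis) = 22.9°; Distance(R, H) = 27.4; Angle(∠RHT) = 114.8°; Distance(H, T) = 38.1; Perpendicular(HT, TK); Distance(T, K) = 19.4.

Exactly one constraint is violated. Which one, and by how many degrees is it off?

Perpendicular(HT, TK) — off by 6.60°.

R = (0.00, 0.00) ✓; RH at 22.90° ✓; |RH| = 27.40 ✓; ∠RHT = 114.8° ✓; |HT| = 38.10 ✓; ∠(HT, TK) = 96.60° ✗; |TK| = 19.40 ✓.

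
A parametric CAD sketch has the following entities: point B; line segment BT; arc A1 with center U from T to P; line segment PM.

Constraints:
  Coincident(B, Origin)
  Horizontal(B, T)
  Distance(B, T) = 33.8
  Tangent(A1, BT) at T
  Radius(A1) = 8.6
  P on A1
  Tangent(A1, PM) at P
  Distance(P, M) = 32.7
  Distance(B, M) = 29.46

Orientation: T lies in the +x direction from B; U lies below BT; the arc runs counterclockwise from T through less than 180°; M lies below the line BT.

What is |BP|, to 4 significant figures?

27.29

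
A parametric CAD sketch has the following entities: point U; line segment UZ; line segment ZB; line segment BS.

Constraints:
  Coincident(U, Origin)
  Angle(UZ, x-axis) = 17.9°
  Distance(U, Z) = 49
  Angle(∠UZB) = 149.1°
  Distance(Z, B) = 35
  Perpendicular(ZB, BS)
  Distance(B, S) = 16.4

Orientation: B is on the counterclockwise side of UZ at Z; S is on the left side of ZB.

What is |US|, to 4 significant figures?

77.54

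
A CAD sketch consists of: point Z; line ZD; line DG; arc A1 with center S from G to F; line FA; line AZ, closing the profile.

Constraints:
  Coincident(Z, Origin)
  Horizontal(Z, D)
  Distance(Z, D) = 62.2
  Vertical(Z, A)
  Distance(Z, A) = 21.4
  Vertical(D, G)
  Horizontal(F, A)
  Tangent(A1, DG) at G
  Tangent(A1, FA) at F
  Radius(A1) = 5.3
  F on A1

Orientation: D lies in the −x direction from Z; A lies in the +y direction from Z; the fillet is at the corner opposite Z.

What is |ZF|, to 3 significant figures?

60.8

The virtual corner opposite Z is at (-62.2, 21.4). Tangency of A1 to DG means the radius SG is perpendicular to DG and tangency of A1 to FA means the radius SF is perpendicular to FA, with radius 5.3, so the center S sits 5.3 in from both sides at S = (-56.9, 16.1). That places the tangent points at G = (-62.2, 16.1) on DG and F = (-56.9, 21.4) on FA. Then |ZF| = |F − Z| = 60.8.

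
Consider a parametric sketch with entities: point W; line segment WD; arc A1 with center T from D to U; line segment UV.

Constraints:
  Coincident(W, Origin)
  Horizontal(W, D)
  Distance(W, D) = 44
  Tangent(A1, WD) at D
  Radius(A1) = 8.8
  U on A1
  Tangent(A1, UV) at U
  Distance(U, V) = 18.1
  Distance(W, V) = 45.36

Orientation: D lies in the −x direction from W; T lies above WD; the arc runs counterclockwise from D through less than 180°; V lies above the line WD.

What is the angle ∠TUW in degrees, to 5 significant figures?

162.15°

Checks: |TU| = 8.800 ✓; ∠(TU, UV) = 90.00° ✓; |UV| = 18.10 ✓; |WV| = 45.36 ✓.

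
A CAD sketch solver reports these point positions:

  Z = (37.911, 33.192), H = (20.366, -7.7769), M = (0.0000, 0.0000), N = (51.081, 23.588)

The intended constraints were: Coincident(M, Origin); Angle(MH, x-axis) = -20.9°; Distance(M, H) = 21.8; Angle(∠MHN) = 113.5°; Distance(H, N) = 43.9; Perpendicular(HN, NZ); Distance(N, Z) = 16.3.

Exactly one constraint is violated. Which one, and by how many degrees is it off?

Perpendicular(HN, NZ) — off by 8.30°.

M = (0.00, 0.00) ✓; MH at -20.90° ✓; |MH| = 21.80 ✓; ∠MHN = 113.5° ✓; |HN| = 43.90 ✓; ∠(HN, NZ) = 98.30° ✗; |NZ| = 16.30 ✓.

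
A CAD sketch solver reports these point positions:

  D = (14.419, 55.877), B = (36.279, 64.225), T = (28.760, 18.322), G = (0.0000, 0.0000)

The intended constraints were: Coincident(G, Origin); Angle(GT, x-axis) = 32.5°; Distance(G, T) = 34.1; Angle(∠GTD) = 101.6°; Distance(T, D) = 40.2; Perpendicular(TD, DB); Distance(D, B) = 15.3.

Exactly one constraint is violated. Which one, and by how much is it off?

Distance(D, B) = 15.3 — off by 8.10.

G = (0.00, 0.00) ✓; GT at 32.50° ✓; |GT| = 34.10 ✓; ∠GTD = 101.6° ✓; |TD| = 40.20 ✓; ∠(TD, DB) = 90.00° ✓; |DB| = 23.40 ✗.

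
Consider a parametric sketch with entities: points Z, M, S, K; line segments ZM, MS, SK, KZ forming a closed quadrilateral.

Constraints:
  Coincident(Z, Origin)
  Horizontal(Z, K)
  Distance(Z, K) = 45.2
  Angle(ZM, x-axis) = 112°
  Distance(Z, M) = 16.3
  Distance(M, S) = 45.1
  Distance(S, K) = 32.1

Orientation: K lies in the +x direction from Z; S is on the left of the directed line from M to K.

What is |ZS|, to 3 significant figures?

47.5

Checks: |MS| = 45.10 ✓; |SK| = 32.10 ✓.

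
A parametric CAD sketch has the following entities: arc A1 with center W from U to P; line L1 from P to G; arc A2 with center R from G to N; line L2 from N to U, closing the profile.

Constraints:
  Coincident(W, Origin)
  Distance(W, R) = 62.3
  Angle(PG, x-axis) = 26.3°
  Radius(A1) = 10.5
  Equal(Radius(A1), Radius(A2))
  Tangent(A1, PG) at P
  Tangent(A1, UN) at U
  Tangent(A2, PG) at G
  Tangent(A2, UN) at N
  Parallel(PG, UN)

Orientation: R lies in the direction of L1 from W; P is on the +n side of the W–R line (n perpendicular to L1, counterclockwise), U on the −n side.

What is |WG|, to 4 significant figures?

63.18

The slot axis is L1's direction at 26.3°, so u = (cos 26.3°, sin 26.3°) = (0.8965, 0.4431) and n = (−sin 26.3°, cos 26.3°) = (-0.4431, 0.8965). W is at the origin and R lies 62.3 along u from W, so R = 62.3·u = (55.85, 27.60). Tangency of A1 to both parallel lines with radius 10.5 puts P and U at W ± 10.5·n: P = (-4.652, 9.413), U = (4.652, -9.413). Equal radii place G and N the same way about R: G = R + 10.5·n = (51.20, 37.02), N = R − 10.5·n = (60.50, 18.19). Then |WG| = |G − W| = 63.18.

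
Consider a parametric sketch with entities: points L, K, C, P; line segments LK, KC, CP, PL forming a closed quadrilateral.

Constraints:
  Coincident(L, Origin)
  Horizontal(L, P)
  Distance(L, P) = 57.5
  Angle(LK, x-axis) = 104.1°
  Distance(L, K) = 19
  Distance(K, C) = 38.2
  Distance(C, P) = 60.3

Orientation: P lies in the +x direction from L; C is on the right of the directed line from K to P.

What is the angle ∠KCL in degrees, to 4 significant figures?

6.359°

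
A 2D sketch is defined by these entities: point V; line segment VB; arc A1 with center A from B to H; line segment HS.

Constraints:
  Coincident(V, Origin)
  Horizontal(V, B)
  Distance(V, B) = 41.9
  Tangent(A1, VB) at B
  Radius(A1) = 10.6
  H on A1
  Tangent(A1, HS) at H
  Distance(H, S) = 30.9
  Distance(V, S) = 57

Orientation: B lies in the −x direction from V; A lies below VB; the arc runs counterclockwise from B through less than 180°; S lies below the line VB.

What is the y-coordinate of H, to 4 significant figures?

-15.37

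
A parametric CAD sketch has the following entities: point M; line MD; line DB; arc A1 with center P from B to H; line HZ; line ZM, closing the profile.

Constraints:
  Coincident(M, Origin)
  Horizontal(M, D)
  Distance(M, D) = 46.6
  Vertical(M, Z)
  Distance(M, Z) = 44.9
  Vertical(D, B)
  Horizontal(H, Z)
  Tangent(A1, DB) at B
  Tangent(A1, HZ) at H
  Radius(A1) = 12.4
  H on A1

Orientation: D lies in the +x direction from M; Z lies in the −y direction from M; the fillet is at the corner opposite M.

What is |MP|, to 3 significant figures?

47.2

M is at the origin; MD is horizontal with |MD| = 46.6 and D on the +x side, so D = (46.6, 0.00). M and Z share the same x with |MZ| = 44.9 and Z on the −y side, so Z = (0.00, -44.9). The virtual corner opposite M is at (46.6, -44.9). Tangency of A1 to DB means the radius PB is perpendicular to DB and tangency of A1 to HZ means the radius PH is perpendicular to HZ, with radius 12.4, so the center P sits 12.4 in from both sides at P = (34.2, -32.5). Then |MP| = |P − M| = 47.2.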